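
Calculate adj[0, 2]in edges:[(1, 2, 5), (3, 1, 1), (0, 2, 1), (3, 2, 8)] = 1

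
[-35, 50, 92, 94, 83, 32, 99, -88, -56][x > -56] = [-35, 50, 92, 94, 83, 32, 99]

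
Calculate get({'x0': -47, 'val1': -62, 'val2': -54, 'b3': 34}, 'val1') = -62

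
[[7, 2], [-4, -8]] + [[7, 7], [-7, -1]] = [[14, 9], [-11, -9]]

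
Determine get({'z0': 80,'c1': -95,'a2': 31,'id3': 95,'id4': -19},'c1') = -95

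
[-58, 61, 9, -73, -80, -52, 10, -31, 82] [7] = -31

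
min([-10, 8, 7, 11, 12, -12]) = -12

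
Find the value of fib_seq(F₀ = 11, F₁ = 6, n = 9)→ F_2 = F_1 + F_0 = 17
F_3 = F_2 + F_1 = 23
F_4 = F_3 + F_2 = 40
...
= [11, 6, 17, 23, 40, 63, 103, 166, 269]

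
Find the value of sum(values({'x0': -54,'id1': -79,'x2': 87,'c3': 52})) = (-54) + (-79) + 87 + 52
= 6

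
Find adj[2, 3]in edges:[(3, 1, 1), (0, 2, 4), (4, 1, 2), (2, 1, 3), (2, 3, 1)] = 1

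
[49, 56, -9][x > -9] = [49, 56]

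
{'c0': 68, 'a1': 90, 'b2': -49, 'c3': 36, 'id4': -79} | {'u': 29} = {'c0': 68, 'a1': 90, 'b2': -49, 'c3': 36, 'id4': -79, 'u': 29}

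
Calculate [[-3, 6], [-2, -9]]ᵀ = [[-3, -2], [6, -9]]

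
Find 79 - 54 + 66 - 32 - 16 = 43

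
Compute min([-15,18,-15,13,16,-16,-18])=-18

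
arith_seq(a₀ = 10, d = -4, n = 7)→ a_0 = 10 + 0*-4 = 10
a_1 = 10 + 1*-4 = 6
a_2 = 10 + 2*-4 = 2
...
= [10, 6, 2, -2, -6, -10, -14]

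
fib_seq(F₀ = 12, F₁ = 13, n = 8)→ [12, 13, 25, 38, 63, 101, 164, 265]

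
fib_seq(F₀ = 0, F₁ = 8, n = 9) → [0, 8, 8, 16, 24, 40, 64, 104, 168]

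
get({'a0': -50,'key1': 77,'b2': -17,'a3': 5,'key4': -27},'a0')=-50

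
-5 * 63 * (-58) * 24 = 438480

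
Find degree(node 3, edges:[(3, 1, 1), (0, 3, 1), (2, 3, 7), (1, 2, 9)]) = incident: (3,1), (0,3), (2,3)
= 3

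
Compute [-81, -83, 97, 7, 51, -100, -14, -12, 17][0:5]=[-81, -83, 97, 7, 51]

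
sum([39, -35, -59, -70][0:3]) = slice → [39, -35, -59]
39 + (-35) + (-59)
= -55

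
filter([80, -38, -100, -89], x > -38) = keep x where x > -38: 80✓, -38✗, -100✗, -89✗
= [80]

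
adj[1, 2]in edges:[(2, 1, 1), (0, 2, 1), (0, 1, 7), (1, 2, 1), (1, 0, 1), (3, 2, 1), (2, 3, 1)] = 1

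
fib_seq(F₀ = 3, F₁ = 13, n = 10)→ [3, 13, 16, 29, 45, 74, 119, 193, 312, 505]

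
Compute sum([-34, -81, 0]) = (-34) + (-81) + 0
= -115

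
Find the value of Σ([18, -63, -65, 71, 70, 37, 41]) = 18 + (-63) + (-65) + 71 + 70 + 37 + 41
= 109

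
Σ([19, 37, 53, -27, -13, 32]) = 19 + 37 + 53 + (-27) + (-13) + 32
= 101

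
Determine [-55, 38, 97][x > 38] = keep x where x > 38: -55✗, 38✗, 97✓
= [97]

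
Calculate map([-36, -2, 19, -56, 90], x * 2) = [-72, -4, 38, -112, 180]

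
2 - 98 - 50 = -146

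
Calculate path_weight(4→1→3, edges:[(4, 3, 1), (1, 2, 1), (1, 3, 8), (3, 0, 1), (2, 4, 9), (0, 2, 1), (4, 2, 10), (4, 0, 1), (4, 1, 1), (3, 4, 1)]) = 9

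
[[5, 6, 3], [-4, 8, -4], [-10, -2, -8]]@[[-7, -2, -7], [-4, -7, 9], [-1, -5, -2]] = [[-62, -67, 13], [0, -28, 108], [86, 74, 68]]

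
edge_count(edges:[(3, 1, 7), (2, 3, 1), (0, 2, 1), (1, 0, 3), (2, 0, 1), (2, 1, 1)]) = 6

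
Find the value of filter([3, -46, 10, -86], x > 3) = keep x where x > 3: 3✗, -46✗, 10✓, -86✗
= [10]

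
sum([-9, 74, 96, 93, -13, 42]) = (-9) + 74 + 96 + 93 + (-13) + 42
= 283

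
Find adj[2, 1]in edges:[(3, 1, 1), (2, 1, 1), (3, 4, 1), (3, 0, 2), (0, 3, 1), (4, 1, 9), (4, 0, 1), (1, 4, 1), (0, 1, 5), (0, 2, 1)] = 1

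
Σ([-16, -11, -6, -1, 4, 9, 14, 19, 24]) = 36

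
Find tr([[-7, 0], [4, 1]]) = diagonal: (-7) + 1
= -6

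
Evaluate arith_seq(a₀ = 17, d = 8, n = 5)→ [17, 25, 33, 41, 49]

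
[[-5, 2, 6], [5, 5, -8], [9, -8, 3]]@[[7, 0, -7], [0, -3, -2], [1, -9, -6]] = [[-29, -60, -5], [27, 57, 3], [66, -3, -65]]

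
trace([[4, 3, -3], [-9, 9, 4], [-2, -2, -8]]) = diagonal: 4 + 9 + (-8)
= 5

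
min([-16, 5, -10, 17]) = -16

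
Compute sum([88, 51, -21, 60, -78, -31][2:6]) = slice → [-21, 60, -78, -31]
(-21) + 60 + (-78) + (-31)
= -70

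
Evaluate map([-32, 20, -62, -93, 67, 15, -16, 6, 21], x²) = (-32)²=1024, (20)²=400, (-62)²=3844, (-93)²=8649, (67)²=4489, (15)²=225, (-16)²=256, (6)²=36, (21)²=441
= [1024, 400, 3844, 8649, 4489, 225, 256, 36, 441]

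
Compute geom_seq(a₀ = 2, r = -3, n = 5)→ [2, -6, 18, -54, 162]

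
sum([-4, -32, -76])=(-4) + (-32) + (-76)
= -112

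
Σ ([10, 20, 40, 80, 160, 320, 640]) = 10 + 20 + 40 + 80 + 160 + 320 + 640
= 1270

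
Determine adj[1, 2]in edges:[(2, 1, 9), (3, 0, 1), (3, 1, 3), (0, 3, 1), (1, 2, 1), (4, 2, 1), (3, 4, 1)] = 1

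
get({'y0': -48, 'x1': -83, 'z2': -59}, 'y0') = -48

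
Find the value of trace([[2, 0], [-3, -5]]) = -3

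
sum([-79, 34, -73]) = (-79) + 34 + (-73)
= -118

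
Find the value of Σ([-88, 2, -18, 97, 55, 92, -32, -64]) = 44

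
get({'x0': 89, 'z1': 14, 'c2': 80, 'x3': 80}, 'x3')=80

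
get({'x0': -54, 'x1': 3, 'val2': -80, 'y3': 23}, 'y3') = 23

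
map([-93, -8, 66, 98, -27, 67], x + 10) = [-83, 2, 76, 108, -17, 77]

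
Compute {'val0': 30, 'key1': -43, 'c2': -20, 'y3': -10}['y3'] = -10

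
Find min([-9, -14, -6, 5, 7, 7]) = -14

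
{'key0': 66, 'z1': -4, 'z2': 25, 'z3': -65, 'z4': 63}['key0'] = 66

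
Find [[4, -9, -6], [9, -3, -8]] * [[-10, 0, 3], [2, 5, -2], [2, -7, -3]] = C[0][0] = (4)*(-10) + (-9)*(2) + (-6)*(2) = -70
C[0][1] = (4)*(0) + (-9)*(5) + (-6)*(-7) = -3
C[0][2] = (4)*(3) + (-9)*(-2) + (-6)*(-3) = 48
C[1][0] = (9)*(-10) + (-3)*(2) + (-8)*(2) = -112
C[1][1] = (9)*(0) + (-3)*(5) + (-8)*(-7) = 41
C[1][2] = (9)*(3) + (-3)*(-2) + (-8)*(-3) = 57
= [[-70, -3, 48], [-112, 41, 57]]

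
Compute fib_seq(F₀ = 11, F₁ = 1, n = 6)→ F_2 = F_1 + F_0 = 12
F_3 = F_2 + F_1 = 13
F_4 = F_3 + F_2 = 25
...
= [11, 1, 12, 13, 25, 38]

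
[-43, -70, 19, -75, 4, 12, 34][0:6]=[-43, -70, 19, -75, 4, 12]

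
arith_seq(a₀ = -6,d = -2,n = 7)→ a_0 = -6 + 0*-2 = -6
a_1 = -6 + 1*-2 = -8
a_2 = -6 + 2*-2 = -10
...
= [-6, -8, -10, -12, -14, -16, -18]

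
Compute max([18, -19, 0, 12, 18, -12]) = 18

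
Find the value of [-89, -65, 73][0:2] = [-89, -65]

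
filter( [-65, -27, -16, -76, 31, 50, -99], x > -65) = keep x where x > -65: -65✗, -27✓, -16✓, -76✗, 31✓, 50✓, -99✗
= [-27, -16, 31, 50]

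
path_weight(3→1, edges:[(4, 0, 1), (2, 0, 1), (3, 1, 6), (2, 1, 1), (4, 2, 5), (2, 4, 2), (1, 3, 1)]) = 6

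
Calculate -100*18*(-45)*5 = 405000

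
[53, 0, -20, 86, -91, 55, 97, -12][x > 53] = keep x where x > 53: 53✗, 0✗, -20✗, 86✓, -91✗, 55✓, 97✓, -12✗
= [86, 55, 97]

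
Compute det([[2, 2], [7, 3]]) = -8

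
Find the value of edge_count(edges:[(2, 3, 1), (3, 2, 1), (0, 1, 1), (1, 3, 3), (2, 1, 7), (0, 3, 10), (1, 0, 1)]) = 7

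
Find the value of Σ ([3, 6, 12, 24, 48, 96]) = 189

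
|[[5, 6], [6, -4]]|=-56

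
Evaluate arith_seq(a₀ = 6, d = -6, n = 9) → [6, 0, -6, -12, -18, -24, -30, -36, -42]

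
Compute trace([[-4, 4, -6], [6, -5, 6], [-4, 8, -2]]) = diagonal: (-4) + (-5) + (-2)
= -11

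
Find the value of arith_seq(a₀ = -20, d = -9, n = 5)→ a_0 = -20 + 0*-9 = -20
a_1 = -20 + 1*-9 = -29
a_2 = -20 + 2*-9 = -38
...
= [-20, -29, -38, -47, -56]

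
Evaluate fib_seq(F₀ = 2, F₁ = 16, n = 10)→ [2, 16, 18, 34, 52, 86, 138, 224, 362, 586]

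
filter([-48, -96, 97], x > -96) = [-48, 97]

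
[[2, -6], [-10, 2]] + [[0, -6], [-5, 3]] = [[2, -12], [-15, 5]]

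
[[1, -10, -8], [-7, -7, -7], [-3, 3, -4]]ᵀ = [[1, -7, -3], [-10, -7, 3], [-8, -7, -4]]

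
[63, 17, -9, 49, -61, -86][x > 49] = [63]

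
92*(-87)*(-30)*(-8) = -1920960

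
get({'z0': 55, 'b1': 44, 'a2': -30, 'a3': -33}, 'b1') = 44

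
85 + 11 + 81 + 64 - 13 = 228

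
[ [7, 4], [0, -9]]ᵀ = [[7, 0], [4, -9]]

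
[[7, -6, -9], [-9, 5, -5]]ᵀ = [[7, -9], [-6, 5], [-9, -5]]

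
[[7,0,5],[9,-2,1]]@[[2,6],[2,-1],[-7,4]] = C[0][0] = (7)*(2) + (0)*(2) + (5)*(-7) = -21
C[0][1] = (7)*(6) + (0)*(-1) + (5)*(4) = 62
C[1][0] = (9)*(2) + (-2)*(2) + (1)*(-7) = 7
C[1][1] = (9)*(6) + (-2)*(-1) + (1)*(4) = 60
= [[-21, 62], [7, 60]]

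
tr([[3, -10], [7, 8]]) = 11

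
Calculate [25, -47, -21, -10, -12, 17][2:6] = [-21, -10, -12, 17]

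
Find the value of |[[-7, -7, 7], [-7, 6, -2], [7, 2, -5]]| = 133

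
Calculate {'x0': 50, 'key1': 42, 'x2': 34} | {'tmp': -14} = {'x0': 50, 'key1': 42, 'x2': 34, 'tmp': -14}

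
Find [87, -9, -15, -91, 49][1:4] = [-9, -15, -91]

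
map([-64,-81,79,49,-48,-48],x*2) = [-128, -162, 158, 98, -96, -96]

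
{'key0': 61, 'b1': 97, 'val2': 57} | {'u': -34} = {'key0': 61, 'b1': 97, 'val2': 57, 'u': -34}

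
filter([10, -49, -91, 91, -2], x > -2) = keep x where x > -2: 10✓, -49✗, -91✗, 91✓, -2✗
= [10, 91]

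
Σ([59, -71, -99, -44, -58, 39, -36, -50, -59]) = -319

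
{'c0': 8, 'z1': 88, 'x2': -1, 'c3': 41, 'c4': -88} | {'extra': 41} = {'c0': 8, 'z1': 88, 'x2': -1, 'c3': 41, 'c4': -88, 'extra': 41}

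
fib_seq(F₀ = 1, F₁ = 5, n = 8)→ F_2 = F_1 + F_0 = 6
F_3 = F_2 + F_1 = 11
F_4 = F_3 + F_2 = 17
...
= [1, 5, 6, 11, 17, 28, 45, 73]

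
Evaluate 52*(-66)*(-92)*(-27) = -8525088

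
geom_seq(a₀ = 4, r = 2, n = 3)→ a_0 = 4*2^0 = 4
a_1 = 4*2^1 = 8
a_2 = 4*2^2 = 16
= [4, 8, 16]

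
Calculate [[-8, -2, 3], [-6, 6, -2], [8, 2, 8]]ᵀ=[[-8, -6, 8], [-2, 6, 2], [3, -2, 8]]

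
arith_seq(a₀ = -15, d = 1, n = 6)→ a_0 = -15 + 0*1 = -15
a_1 = -15 + 1*1 = -14
a_2 = -15 + 2*1 = -13
...
= [-15, -14, -13, -12, -11, -10]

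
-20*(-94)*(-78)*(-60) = 8798400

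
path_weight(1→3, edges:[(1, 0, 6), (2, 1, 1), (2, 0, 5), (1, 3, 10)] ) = 10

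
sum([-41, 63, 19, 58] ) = 99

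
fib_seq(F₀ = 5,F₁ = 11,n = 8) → F_2 = F_1 + F_0 = 16
F_3 = F_2 + F_1 = 27
F_4 = F_3 + F_2 = 43
...
= [5, 11, 16, 27, 43, 70, 113, 183]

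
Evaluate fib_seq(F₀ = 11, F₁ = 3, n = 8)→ F_2 = F_1 + F_0 = 14
F_3 = F_2 + F_1 = 17
F_4 = F_3 + F_2 = 31
...
= [11, 3, 14, 17, 31, 48, 79, 127]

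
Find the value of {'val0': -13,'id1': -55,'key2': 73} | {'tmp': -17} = {'val0': -13, 'id1': -55, 'key2': 73, 'tmp': -17}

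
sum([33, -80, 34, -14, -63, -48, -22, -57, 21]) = -196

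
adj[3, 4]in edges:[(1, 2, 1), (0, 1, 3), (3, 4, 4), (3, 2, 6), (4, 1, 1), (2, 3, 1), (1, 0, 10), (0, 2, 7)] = 4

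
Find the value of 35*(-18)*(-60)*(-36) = -1360800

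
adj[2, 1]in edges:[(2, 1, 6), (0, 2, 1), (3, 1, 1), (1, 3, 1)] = 6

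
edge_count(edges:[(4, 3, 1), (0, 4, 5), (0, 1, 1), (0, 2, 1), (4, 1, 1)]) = 5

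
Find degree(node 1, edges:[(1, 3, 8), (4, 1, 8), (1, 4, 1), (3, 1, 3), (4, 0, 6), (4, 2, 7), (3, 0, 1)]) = incident: (1,3), (4,1), (1,4), (3,1)
= 4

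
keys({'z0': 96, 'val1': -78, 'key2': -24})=['z0', 'val1', 'key2']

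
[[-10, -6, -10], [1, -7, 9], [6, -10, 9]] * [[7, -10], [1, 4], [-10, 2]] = [[24, 56], [-90, -20], [-58, -82]]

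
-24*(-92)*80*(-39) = -6888960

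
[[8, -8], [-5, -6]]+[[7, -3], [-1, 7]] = [[15, -11], [-6, 1]]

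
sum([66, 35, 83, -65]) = 66 + 35 + 83 + (-65)
= 119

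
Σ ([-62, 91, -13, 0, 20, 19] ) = 55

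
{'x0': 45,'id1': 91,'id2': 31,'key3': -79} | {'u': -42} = {'x0': 45, 'id1': 91, 'id2': 31, 'key3': -79, 'u': -42}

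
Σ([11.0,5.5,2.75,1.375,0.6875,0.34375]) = 21.65625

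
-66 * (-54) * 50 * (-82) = -14612400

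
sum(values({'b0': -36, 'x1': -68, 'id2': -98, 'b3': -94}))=-296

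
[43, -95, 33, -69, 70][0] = 43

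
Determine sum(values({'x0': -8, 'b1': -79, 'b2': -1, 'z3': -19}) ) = -107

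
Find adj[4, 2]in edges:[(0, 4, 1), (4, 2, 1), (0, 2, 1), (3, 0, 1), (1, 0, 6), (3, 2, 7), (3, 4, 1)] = 1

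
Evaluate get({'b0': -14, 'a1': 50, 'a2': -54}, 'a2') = -54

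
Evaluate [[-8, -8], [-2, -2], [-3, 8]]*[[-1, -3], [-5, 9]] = [[48, -48], [12, -12], [-37, 81]]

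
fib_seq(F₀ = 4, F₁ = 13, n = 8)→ [4, 13, 17, 30, 47, 77, 124, 201]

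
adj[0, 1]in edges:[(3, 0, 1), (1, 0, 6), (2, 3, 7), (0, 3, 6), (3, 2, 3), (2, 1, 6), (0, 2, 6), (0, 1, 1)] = 1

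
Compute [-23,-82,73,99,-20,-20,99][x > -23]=[73, 99, -20, -20, 99]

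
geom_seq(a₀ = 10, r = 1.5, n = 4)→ [10.0, 15.0, 22.5, 33.75]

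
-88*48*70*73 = -21584640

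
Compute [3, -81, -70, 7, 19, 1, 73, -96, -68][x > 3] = [7, 19, 73]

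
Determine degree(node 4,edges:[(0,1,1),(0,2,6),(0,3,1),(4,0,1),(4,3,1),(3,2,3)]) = incident: (4,0), (4,3)
= 2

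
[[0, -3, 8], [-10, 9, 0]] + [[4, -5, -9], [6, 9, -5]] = [[4, -8, -1], [-4, 18, -5]]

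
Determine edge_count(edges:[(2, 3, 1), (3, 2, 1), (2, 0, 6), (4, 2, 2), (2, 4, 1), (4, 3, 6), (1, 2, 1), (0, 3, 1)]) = 8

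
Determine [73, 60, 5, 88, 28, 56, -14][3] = 88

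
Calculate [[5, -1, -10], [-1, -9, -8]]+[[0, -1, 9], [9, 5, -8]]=[[5, -2, -1], [8, -4, -16]]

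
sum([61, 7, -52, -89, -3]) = 61 + 7 + (-52) + (-89) + (-3)
= -76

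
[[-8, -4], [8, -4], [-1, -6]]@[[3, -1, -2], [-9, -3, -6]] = [[12, 20, 40], [60, 4, 8], [51, 19, 38]]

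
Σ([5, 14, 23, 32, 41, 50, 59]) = 224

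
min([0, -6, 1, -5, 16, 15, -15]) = -15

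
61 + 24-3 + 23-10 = 95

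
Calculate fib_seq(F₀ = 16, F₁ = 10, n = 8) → F_2 = F_1 + F_0 = 26
F_3 = F_2 + F_1 = 36
F_4 = F_3 + F_2 = 62
...
= [16, 10, 26, 36, 62, 98, 160, 258]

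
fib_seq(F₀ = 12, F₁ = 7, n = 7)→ F_2 = F_1 + F_0 = 19
F_3 = F_2 + F_1 = 26
F_4 = F_3 + F_2 = 45
...
= [12, 7, 19, 26, 45, 71, 116]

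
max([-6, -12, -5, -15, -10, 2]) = 2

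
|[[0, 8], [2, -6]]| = (0)*(-6) - (8)*(2)
= -16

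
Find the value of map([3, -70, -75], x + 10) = [13, -60, -65]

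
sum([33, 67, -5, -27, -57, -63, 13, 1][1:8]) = -71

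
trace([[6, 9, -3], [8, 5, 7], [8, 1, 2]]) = diagonal: 6 + 5 + 2
= 13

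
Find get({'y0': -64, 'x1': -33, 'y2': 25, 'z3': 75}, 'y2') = 25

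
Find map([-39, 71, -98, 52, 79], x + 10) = [-29, 81, -88, 62, 89]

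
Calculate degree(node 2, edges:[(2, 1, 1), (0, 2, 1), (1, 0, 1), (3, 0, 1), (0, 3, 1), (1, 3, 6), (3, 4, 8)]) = incident: (2,1), (0,2)
= 2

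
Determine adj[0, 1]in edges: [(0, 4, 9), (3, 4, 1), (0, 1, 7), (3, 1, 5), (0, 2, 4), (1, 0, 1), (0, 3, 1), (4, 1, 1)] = 7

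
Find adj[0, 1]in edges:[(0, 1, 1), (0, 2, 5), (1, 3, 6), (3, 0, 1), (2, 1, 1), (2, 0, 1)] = 1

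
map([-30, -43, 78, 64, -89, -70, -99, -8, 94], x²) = [900, 1849, 6084, 4096, 7921, 4900, 9801, 64, 8836]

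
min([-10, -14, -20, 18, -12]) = -20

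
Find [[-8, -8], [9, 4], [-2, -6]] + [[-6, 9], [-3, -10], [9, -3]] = [[-14, 1], [6, -6], [7, -9]]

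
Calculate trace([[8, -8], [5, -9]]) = -1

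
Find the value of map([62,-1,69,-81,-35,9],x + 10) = [72, 9, 79, -71, -25, 19]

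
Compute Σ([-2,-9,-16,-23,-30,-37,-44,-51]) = (-2) + (-9) + (-16) + (-23) + (-30) + (-37) + (-44) + (-51)
= -212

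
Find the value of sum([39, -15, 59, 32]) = 115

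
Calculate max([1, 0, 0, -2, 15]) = 15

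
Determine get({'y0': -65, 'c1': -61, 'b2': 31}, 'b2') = 31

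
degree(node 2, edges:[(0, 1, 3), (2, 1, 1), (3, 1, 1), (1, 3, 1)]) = 1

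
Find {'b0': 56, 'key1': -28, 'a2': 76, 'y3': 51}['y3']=51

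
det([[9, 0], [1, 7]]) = (9)*(7) - (0)*(1)
= 63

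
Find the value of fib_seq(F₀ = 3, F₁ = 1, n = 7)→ [3, 1, 4, 5, 9, 14, 23]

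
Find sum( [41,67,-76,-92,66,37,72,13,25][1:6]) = slice → [67, -76, -92, 66, 37]
67 + (-76) + (-92) + 66 + 37
= 2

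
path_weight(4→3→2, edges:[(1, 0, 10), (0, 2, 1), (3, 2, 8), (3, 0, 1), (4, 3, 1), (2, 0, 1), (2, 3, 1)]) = w(4→3)=1 + w(3→2)=8
= 9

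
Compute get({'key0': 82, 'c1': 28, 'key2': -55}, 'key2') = -55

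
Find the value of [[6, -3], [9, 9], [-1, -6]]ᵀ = [[6, 9, -1], [-3, 9, -6]]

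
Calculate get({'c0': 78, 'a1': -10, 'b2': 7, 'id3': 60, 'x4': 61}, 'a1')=-10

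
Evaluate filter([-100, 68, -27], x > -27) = [68]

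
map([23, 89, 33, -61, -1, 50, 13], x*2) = 23*2=46, 89*2=178, 33*2=66, -61*2=-122, -1*2=-2, 50*2=100, 13*2=26
= [46, 178, 66, -122, -2, 100, 26]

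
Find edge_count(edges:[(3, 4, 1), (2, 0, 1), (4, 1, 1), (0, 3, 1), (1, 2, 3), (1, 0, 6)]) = 6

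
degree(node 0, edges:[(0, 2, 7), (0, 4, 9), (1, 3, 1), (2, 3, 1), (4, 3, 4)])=2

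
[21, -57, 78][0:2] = [21, -57]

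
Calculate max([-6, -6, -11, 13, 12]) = 13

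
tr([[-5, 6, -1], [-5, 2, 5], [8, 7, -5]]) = diagonal: (-5) + 2 + (-5)
= -8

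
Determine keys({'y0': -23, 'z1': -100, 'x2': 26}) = ['y0', 'z1', 'x2']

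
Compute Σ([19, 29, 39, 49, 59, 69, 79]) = 343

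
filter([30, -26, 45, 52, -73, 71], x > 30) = [45, 52, 71]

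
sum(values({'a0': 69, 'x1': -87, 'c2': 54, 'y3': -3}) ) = 33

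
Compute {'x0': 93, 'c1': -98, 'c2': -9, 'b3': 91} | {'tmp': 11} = {'x0': 93, 'c1': -98, 'c2': -9, 'b3': 91, 'tmp': 11}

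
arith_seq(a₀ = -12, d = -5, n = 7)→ [-12, -17, -22, -27, -32, -37, -42]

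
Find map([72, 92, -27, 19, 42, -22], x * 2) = [144, 184, -54, 38, 84, -44]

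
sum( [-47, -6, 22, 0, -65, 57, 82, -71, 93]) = 65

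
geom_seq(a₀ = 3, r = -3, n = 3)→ [3, -9, 27]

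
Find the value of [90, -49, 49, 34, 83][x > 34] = keep x where x > 34: 90✓, -49✗, 49✓, 34✗, 83✓
= [90, 49, 83]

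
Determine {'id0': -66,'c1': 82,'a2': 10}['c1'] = 82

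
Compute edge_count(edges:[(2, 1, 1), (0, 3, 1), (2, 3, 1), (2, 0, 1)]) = 4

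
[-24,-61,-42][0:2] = [-24, -61]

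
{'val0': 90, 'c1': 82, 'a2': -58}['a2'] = -58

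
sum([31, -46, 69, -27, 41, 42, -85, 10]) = 35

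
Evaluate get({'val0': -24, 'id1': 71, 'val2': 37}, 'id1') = 71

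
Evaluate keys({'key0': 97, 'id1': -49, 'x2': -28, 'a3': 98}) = ['key0', 'id1', 'x2', 'a3']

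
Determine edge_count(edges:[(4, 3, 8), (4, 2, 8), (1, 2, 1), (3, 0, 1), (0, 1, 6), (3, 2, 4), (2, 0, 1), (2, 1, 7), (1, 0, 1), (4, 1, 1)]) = 10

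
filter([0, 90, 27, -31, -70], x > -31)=[0, 90, 27]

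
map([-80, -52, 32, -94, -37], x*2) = -80*2=-160, -52*2=-104, 32*2=64, -94*2=-188, -37*2=-74
= [-160, -104, 64, -188, -74]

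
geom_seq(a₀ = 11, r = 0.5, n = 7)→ [11.0, 5.5, 2.75, 1.375, 0.6875, 0.34375, 0.171875]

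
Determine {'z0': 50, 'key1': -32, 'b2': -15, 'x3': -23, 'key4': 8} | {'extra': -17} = {'z0': 50, 'key1': -32, 'b2': -15, 'x3': -23, 'key4': 8, 'extra': -17}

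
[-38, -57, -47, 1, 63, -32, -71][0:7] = [-38, -57, -47, 1, 63, -32, -71]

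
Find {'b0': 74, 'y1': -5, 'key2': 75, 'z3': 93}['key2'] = 75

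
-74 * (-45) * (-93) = -309690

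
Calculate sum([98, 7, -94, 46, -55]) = 2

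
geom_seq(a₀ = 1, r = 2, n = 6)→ a_0 = 1*2^0 = 1
a_1 = 1*2^1 = 2
a_2 = 1*2^2 = 4
...
= [1, 2, 4, 8, 16, 32]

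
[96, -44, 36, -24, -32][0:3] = [96, -44, 36]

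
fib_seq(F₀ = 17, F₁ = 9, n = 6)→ [17, 9, 26, 35, 61, 96]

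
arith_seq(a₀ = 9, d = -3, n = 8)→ [9, 6, 3, 0, -3, -6, -9, -12]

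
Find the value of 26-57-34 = -65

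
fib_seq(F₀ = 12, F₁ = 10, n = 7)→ [12, 10, 22, 32, 54, 86, 140]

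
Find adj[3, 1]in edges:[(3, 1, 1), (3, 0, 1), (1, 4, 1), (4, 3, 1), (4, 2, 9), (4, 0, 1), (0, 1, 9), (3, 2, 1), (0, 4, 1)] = 1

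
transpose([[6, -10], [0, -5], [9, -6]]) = [[6, 0, 9], [-10, -5, -6]]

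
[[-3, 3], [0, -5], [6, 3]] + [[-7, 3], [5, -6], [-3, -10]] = [[-10, 6], [5, -11], [3, -7]]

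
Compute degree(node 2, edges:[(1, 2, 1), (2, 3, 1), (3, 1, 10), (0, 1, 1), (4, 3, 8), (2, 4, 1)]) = 3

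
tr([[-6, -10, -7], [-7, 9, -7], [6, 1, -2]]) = 1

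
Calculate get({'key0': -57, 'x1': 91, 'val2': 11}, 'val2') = 11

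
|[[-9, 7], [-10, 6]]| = (-9)*(6) - (7)*(-10)
= 16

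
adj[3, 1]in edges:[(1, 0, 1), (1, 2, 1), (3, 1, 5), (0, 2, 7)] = 5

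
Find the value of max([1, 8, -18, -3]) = 8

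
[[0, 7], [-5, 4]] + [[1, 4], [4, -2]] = [[1, 11], [-1, 2]]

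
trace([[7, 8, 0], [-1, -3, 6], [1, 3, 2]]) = diagonal: 7 + (-3) + 2
= 6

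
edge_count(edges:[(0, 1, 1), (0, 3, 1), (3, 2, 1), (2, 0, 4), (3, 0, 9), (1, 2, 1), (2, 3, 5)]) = 7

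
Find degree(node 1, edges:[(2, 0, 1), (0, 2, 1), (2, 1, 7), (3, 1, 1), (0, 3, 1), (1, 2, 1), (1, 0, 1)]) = 4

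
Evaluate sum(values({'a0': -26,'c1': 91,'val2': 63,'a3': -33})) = 95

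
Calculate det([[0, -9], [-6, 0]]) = (0)*(0) - (-9)*(-6)
= -54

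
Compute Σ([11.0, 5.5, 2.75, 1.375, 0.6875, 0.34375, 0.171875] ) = 11.0 + 5.5 + 2.75 + 1.375 + 0.6875 + 0.34375 + 0.171875
= 21.828125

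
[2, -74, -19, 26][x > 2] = [26]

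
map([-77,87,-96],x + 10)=-77+10=-67, 87+10=97, -96+10=-86
= [-67, 97, -86]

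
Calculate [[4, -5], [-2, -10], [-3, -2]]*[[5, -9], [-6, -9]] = C[0][0] = (4)*(5) + (-5)*(-6) = 50
C[0][1] = (4)*(-9) + (-5)*(-9) = 9
C[1][0] = (-2)*(5) + (-10)*(-6) = 50
C[1][1] = (-2)*(-9) + (-10)*(-9) = 108
C[2][0] = (-3)*(5) + (-2)*(-6) = -3
C[2][1] = (-3)*(-9) + (-2)*(-9) = 45
= [[50, 9], [50, 108], [-3, 45]]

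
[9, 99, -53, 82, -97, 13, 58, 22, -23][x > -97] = [9, 99, -53, 82, 13, 58, 22, -23]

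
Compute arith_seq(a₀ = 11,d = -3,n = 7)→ [11, 8, 5, 2, -1, -4, -7]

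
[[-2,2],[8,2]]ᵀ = [[-2, 8], [2, 2]]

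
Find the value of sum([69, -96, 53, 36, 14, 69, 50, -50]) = 69 + (-96) + 53 + 36 + 14 + 69 + 50 + (-50)
= 145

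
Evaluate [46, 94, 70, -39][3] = -39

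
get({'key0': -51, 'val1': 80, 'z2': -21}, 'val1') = 80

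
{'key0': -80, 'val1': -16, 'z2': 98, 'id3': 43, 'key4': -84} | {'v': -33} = {'key0': -80, 'val1': -16, 'z2': 98, 'id3': 43, 'key4': -84, 'v': -33}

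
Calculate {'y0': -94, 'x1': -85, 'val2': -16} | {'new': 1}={'y0': -94, 'x1': -85, 'val2': -16, 'new': 1}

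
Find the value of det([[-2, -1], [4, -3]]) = 10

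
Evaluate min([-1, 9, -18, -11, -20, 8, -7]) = -20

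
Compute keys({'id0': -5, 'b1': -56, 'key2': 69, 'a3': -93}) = ['id0', 'b1', 'key2', 'a3']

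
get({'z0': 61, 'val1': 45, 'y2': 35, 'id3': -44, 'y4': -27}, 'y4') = -27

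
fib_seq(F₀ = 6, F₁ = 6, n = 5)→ [6, 6, 12, 18, 30]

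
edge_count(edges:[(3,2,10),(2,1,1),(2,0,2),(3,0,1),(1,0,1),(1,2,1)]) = 6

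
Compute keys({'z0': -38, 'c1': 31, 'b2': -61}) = ['z0', 'c1', 'b2']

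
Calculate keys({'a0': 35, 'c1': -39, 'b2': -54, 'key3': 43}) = ['a0', 'c1', 'b2', 'key3']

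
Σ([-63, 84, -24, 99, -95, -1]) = 0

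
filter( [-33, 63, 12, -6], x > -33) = [63, 12, -6]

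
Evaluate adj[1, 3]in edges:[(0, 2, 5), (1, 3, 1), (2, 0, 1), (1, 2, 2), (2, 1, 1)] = 1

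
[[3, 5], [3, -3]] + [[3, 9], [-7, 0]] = [[6, 14], [-4, -3]]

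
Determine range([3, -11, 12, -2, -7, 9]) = 23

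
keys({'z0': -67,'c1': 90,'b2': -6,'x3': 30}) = ['z0', 'c1', 'b2', 'x3']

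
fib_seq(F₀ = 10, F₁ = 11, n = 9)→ [10, 11, 21, 32, 53, 85, 138, 223, 361]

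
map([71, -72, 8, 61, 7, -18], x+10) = [81, -62, 18, 71, 17, -8]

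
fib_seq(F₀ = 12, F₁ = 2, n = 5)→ F_2 = F_1 + F_0 = 14
F_3 = F_2 + F_1 = 16
F_4 = F_3 + F_2 = 30
= [12, 2, 14, 16, 30]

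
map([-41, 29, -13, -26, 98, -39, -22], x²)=(-41)²=1681, (29)²=841, (-13)²=169, (-26)²=676, (98)²=9604, (-39)²=1521, (-22)²=484
= [1681, 841, 169, 676, 9604, 1521, 484]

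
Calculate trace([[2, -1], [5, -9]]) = diagonal: 2 + (-9)
= -7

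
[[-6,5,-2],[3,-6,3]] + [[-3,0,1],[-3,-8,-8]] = [[-9, 5, -1], [0, -14, -5]]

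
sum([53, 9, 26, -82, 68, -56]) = 53 + 9 + 26 + (-82) + 68 + (-56)
= 18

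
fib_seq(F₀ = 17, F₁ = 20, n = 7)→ [17, 20, 37, 57, 94, 151, 245]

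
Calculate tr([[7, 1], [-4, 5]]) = diagonal: 7 + 5
= 12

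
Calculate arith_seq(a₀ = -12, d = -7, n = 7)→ a_0 = -12 + 0*-7 = -12
a_1 = -12 + 1*-7 = -19
a_2 = -12 + 2*-7 = -26
...
= [-12, -19, -26, -33, -40, -47, -54]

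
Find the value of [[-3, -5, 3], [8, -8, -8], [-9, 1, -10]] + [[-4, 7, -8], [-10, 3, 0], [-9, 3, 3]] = [[-7, 2, -5], [-2, -5, -8], [-18, 4, -7]]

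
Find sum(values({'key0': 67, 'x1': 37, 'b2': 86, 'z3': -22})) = 67 + 37 + 86 + (-22)
= 168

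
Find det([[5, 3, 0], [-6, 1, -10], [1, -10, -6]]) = -668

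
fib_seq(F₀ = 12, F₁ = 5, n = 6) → F_2 = F_1 + F_0 = 17
F_3 = F_2 + F_1 = 22
F_4 = F_3 + F_2 = 39
...
= [12, 5, 17, 22, 39, 61]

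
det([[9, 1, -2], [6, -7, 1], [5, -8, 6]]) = -311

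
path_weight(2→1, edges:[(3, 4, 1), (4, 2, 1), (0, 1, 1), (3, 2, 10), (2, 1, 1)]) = w(2→1)=1
= 1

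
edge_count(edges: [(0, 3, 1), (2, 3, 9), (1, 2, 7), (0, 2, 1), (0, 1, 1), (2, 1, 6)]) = 6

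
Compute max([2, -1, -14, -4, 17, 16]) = 17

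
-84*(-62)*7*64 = 2333184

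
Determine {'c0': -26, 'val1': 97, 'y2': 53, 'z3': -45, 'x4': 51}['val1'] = 97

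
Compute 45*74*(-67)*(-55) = 12271050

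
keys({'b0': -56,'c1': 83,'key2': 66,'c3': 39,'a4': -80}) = ['b0', 'c1', 'key2', 'c3', 'a4']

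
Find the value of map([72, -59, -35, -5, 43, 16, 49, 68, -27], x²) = (72)²=5184, (-59)²=3481, (-35)²=1225, (-5)²=25, (43)²=1849, (16)²=256, (49)²=2401, (68)²=4624, (-27)²=729
= [5184, 3481, 1225, 25, 1849, 256, 2401, 4624, 729]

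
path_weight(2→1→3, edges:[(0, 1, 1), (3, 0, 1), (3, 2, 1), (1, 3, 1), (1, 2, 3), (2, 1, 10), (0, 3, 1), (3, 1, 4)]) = w(2→1)=10 + w(1→3)=1
= 11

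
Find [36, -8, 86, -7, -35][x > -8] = [36, 86, -7]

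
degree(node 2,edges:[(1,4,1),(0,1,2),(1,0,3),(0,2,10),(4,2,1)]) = incident: (0,2), (4,2)
= 2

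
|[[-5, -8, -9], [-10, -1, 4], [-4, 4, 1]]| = 529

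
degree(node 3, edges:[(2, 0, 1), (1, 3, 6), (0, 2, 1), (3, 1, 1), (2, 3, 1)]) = 3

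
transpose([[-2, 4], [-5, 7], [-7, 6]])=[[-2, -5, -7], [4, 7, 6]]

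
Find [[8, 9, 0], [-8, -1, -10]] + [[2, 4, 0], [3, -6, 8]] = [[10, 13, 0], [-5, -7, -2]]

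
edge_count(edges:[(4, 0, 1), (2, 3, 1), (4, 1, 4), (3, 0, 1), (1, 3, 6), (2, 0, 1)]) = 6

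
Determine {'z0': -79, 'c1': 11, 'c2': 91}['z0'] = -79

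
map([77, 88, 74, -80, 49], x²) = [5929, 7744, 5476, 6400, 2401]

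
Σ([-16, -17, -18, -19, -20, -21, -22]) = -133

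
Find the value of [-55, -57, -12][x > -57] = [-55, -12]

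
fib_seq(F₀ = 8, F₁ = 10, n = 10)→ F_2 = F_1 + F_0 = 18
F_3 = F_2 + F_1 = 28
F_4 = F_3 + F_2 = 46
...
= [8, 10, 18, 28, 46, 74, 120, 194, 314, 508]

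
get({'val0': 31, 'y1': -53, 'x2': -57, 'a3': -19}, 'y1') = -53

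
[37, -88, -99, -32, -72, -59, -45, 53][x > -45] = keep x where x > -45: 37✓, -88✗, -99✗, -32✓, -72✗, -59✗, -45✗, 53✓
= [37, -32, 53]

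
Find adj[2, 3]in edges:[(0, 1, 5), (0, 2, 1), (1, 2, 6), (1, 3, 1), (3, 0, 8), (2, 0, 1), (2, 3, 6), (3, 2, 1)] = 6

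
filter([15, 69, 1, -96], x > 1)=keep x where x > 1: 15✓, 69✓, 1✗, -96✗
= [15, 69]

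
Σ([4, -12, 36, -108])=-80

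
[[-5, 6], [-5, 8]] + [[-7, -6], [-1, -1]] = [[-12, 0], [-6, 7]]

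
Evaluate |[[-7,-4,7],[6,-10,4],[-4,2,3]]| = (1)*(-7)*det([[-10, 4], [2, 3]]) + (-1)*(-4)*det([[6, 4], [-4, 3]]) + (1)*(7)*det([[6, -10], [-4, 2]])
= 266 + 136 + -196
= 206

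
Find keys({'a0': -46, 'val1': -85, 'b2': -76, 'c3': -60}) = ['a0', 'val1', 'b2', 'c3']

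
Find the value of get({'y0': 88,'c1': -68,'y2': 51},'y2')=51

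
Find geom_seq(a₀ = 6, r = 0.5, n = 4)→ [6.0, 3.0, 1.5, 0.75]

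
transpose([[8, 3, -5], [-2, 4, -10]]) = [[8, -2], [3, 4], [-5, -10]]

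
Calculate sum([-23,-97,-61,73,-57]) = -165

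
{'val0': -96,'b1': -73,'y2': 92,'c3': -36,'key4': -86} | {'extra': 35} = {'val0': -96, 'b1': -73, 'y2': 92, 'c3': -36, 'key4': -86, 'extra': 35}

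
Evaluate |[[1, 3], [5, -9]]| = -24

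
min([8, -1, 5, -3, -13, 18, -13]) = -13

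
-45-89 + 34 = -100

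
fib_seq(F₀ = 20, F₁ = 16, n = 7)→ F_2 = F_1 + F_0 = 36
F_3 = F_2 + F_1 = 52
F_4 = F_3 + F_2 = 88
...
= [20, 16, 36, 52, 88, 140, 228]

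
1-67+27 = -39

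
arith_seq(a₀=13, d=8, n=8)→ a_0 = 13 + 0*8 = 13
a_1 = 13 + 1*8 = 21
a_2 = 13 + 2*8 = 29
...
= [13, 21, 29, 37, 45, 53, 61, 69]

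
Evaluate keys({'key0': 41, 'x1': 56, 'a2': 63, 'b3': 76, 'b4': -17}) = ['key0', 'x1', 'a2', 'b3', 'b4']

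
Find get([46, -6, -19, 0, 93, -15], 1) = -6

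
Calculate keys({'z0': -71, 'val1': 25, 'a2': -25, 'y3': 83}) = ['z0', 'val1', 'a2', 'y3']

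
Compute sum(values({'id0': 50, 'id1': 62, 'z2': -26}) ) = 50 + 62 + (-26)
= 86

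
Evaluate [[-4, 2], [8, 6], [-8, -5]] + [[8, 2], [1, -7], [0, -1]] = [[4, 4], [9, -1], [-8, -6]]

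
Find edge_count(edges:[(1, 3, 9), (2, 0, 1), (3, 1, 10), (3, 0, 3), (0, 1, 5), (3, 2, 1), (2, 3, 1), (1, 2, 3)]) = 8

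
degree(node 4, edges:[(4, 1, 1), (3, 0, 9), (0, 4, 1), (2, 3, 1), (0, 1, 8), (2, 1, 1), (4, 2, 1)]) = 3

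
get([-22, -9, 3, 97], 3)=97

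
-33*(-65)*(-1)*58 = -124410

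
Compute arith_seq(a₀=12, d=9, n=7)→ [12, 21, 30, 39, 48, 57, 66]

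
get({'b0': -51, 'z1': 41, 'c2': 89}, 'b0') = -51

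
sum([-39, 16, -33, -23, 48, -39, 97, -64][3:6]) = slice → [-23, 48, -39]
(-23) + 48 + (-39)
= -14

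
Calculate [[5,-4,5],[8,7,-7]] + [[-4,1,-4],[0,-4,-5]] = [[1, -3, 1], [8, 3, -12]]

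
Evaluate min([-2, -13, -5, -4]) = -13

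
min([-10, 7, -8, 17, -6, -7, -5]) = -10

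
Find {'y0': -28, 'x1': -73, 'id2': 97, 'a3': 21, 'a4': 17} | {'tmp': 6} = {'y0': -28, 'x1': -73, 'id2': 97, 'a3': 21, 'a4': 17, 'tmp': 6}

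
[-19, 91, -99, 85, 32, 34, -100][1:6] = [91, -99, 85, 32, 34]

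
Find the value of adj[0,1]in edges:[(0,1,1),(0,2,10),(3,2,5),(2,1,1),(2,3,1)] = 1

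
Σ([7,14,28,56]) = 105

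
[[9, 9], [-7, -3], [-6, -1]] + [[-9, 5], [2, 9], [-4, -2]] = [[0, 14], [-5, 6], [-10, -3]]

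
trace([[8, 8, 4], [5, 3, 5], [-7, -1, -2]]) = 9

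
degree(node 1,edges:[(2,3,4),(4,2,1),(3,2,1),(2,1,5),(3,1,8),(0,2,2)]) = 2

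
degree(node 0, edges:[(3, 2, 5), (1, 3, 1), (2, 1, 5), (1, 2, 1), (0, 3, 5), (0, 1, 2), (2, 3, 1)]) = incident: (0,3), (0,1)
= 2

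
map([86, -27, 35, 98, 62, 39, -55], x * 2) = 86*2=172, -27*2=-54, 35*2=70, 98*2=196, 62*2=124, 39*2=78, -55*2=-110
= [172, -54, 70, 196, 124, 78, -110]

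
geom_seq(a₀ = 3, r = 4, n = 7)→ [3, 12, 48, 192, 768, 3072, 12288]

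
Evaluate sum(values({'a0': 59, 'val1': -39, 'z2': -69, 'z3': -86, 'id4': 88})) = 59 + (-39) + (-69) + (-86) + 88
= -47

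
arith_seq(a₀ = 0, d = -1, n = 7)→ a_0 = 0 + 0*-1 = 0
a_1 = 0 + 1*-1 = -1
a_2 = 0 + 2*-1 = -2
...
= [0, -1, -2, -3, -4, -5, -6]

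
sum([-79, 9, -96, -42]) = -208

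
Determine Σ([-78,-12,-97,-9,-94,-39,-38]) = -367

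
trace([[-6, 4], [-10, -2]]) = diagonal: (-6) + (-2)
= -8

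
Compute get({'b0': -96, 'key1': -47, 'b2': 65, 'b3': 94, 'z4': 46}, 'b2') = 65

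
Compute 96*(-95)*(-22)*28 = 5617920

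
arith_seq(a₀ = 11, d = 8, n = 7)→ a_0 = 11 + 0*8 = 11
a_1 = 11 + 1*8 = 19
a_2 = 11 + 2*8 = 27
...
= [11, 19, 27, 35, 43, 51, 59]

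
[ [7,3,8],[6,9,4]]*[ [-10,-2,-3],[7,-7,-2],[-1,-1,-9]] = C[0][0] = (7)*(-10) + (3)*(7) + (8)*(-1) = -57
C[0][1] = (7)*(-2) + (3)*(-7) + (8)*(-1) = -43
C[0][2] = (7)*(-3) + (3)*(-2) + (8)*(-9) = -99
C[1][0] = (6)*(-10) + (9)*(7) + (4)*(-1) = -1
C[1][1] = (6)*(-2) + (9)*(-7) + (4)*(-1) = -79
C[1][2] = (6)*(-3) + (9)*(-2) + (4)*(-9) = -72
= [[-57, -43, -99], [-1, -79, -72]]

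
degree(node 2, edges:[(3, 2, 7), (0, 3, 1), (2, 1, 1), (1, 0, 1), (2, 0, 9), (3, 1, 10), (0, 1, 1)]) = incident: (3,2), (2,1), (2,0)
= 3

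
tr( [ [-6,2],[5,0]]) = -6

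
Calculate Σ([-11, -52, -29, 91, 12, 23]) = 34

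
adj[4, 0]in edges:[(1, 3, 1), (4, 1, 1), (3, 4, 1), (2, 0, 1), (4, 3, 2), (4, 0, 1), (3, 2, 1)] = 1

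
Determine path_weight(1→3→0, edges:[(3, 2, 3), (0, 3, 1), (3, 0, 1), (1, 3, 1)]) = w(1→3)=1 + w(3→0)=1
= 2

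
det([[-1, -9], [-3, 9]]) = -36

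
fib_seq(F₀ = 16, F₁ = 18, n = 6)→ [16, 18, 34, 52, 86, 138]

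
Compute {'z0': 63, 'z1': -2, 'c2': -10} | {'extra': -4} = {'z0': 63, 'z1': -2, 'c2': -10, 'extra': -4}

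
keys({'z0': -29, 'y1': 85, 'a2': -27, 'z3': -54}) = ['z0', 'y1', 'a2', 'z3']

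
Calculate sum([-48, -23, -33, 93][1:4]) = slice → [-23, -33, 93]
(-23) + (-33) + 93
= 37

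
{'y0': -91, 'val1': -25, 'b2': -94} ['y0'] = -91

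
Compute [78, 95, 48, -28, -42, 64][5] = 64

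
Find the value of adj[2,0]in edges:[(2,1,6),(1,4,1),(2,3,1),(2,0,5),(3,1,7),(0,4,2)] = 5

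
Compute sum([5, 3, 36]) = 5 + 3 + 36
= 44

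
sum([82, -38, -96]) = 82 + (-38) + (-96)
= -52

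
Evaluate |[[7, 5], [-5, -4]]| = (7)*(-4) - (5)*(-5)
= -3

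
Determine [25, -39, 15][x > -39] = keep x where x > -39: 25✓, -39✗, 15✓
= [25, 15]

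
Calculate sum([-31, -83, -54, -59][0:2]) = -114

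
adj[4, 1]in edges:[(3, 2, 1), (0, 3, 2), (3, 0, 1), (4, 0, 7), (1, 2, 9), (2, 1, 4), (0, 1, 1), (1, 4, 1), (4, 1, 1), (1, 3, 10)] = 1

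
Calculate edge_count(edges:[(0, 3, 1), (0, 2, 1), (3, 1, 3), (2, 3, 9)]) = 4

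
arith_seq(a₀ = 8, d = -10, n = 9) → a_0 = 8 + 0*-10 = 8
a_1 = 8 + 1*-10 = -2
a_2 = 8 + 2*-10 = -12
...
= [8, -2, -12, -22, -32, -42, -52, -62, -72]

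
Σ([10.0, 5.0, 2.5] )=17.5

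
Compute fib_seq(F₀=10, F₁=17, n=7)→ F_2 = F_1 + F_0 = 27
F_3 = F_2 + F_1 = 44
F_4 = F_3 + F_2 = 71
...
= [10, 17, 27, 44, 71, 115, 186]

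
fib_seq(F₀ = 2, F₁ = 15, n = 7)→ F_2 = F_1 + F_0 = 17
F_3 = F_2 + F_1 = 32
F_4 = F_3 + F_2 = 49
...
= [2, 15, 17, 32, 49, 81, 130]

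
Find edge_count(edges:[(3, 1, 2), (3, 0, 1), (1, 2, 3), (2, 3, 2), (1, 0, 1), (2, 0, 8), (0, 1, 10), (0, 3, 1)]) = 8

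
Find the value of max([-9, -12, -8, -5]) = -5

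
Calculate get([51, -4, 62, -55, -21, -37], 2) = 62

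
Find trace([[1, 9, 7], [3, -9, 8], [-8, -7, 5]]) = -3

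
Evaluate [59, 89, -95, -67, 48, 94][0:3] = [59, 89, -95]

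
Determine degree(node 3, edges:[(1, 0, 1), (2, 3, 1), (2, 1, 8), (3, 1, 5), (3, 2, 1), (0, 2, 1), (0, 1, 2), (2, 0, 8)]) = 3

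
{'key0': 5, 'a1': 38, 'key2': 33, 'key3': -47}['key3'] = -47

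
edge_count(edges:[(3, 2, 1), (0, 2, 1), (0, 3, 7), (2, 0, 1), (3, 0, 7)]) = 5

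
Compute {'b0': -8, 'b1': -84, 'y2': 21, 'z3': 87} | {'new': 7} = {'b0': -8, 'b1': -84, 'y2': 21, 'z3': 87, 'new': 7}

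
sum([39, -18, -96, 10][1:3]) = -114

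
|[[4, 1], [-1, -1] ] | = (4)*(-1) - (1)*(-1)
= -3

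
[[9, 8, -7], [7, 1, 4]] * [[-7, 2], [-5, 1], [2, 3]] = C[0][0] = (9)*(-7) + (8)*(-5) + (-7)*(2) = -117
C[0][1] = (9)*(2) + (8)*(1) + (-7)*(3) = 5
C[1][0] = (7)*(-7) + (1)*(-5) + (4)*(2) = -46
C[1][1] = (7)*(2) + (1)*(1) + (4)*(3) = 27
= [[-117, 5], [-46, 27]]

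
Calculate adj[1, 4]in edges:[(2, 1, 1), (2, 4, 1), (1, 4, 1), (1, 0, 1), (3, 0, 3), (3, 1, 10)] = 1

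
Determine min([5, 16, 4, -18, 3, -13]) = -18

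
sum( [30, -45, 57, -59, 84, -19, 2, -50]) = 30 + (-45) + 57 + (-59) + 84 + (-19) + 2 + (-50)
= 0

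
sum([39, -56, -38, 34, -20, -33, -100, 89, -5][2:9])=slice → [-38, 34, -20, -33, -100, 89, -5]
(-38) + 34 + (-20) + (-33) + (-100) + 89 + (-5)
= -73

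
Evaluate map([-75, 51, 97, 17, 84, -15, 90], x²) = [5625, 2601, 9409, 289, 7056, 225, 8100]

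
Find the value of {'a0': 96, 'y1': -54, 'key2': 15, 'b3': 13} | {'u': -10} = {'a0': 96, 'y1': -54, 'key2': 15, 'b3': 13, 'u': -10}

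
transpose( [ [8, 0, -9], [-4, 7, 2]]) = [[8, -4], [0, 7], [-9, 2]]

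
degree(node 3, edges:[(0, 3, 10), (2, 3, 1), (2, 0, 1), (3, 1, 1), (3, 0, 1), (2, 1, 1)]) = 4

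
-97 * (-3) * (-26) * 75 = -567450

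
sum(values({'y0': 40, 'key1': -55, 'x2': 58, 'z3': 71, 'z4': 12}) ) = 40 + (-55) + 58 + 71 + 12
= 126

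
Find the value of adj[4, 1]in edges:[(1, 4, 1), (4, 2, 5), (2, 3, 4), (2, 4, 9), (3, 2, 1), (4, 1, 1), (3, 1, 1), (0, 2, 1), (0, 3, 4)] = 1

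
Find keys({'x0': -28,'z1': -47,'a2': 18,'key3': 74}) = ['x0', 'z1', 'a2', 'key3']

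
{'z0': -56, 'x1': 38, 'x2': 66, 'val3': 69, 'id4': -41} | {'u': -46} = {'z0': -56, 'x1': 38, 'x2': 66, 'val3': 69, 'id4': -41, 'u': -46}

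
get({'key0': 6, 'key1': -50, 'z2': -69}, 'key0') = 6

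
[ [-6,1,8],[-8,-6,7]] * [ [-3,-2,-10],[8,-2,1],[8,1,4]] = C[0][0] = (-6)*(-3) + (1)*(8) + (8)*(8) = 90
C[0][1] = (-6)*(-2) + (1)*(-2) + (8)*(1) = 18
C[0][2] = (-6)*(-10) + (1)*(1) + (8)*(4) = 93
C[1][0] = (-8)*(-3) + (-6)*(8) + (7)*(8) = 32
C[1][1] = (-8)*(-2) + (-6)*(-2) + (7)*(1) = 35
C[1][2] = (-8)*(-10) + (-6)*(1) + (7)*(4) = 102
= [[90, 18, 93], [32, 35, 102]]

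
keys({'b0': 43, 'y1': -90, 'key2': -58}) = ['b0', 'y1', 'key2']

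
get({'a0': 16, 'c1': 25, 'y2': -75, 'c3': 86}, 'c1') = 25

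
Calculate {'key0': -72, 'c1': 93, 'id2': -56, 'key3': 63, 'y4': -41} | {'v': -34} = {'key0': -72, 'c1': 93, 'id2': -56, 'key3': 63, 'y4': -41, 'v': -34}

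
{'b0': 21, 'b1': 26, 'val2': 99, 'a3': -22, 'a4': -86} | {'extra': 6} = {'b0': 21, 'b1': 26, 'val2': 99, 'a3': -22, 'a4': -86, 'extra': 6}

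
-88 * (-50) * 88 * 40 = 15488000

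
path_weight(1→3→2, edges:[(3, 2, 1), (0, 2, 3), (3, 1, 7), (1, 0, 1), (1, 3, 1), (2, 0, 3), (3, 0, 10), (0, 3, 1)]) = 2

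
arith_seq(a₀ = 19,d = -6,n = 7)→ [19, 13, 7, 1, -5, -11, -17]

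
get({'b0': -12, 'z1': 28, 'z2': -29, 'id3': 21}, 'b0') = -12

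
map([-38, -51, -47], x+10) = -38+10=-28, -51+10=-41, -47+10=-37
= [-28, -41, -37]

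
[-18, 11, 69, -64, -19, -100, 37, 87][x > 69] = [87]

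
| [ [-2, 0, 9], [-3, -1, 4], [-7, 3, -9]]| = -138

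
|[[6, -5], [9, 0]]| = (6)*(0) - (-5)*(9)
= 45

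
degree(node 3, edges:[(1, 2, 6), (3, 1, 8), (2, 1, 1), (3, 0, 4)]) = incident: (3,1), (3,0)
= 2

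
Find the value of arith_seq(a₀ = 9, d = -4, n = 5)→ [9, 5, 1, -3, -7]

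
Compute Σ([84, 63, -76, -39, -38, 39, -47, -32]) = 84 + 63 + (-76) + (-39) + (-38) + 39 + (-47) + (-32)
= -46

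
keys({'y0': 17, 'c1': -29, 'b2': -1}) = ['y0', 'c1', 'b2']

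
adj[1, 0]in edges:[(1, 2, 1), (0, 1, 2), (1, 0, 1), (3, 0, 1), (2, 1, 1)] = 1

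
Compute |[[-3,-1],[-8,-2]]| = (-3)*(-2) - (-1)*(-8)
= -2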